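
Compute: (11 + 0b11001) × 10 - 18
Convert 0b11001 (binary) → 16 + 8 + 1 = 25 (decimal)
Expression in decimal: (11 + 25) × 10 - 18
Parentheses first: 11 + 25 = 36
Multiply: 36 × 10 = 360
Subtract: 360 - 18 = 342
342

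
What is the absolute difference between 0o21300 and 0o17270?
Convert 0o21300 (octal) → 2×4096 + 1×512 + 3×64 = 8896 (decimal)
Convert 0o17270 (octal) → 1×4096 + 7×512 + 2×64 + 7×8 = 7864 (decimal)
Compute |8896 - 7864| = 1032
1032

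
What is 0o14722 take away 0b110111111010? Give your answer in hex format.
Convert 0o14722 (octal) → 1×4096 + 4×512 + 7×64 + 2×8 + 2 = 6610 (decimal)
Convert 0b110111111010 (binary) → 2048 + 1024 + 256 + 128 + 64 + 32 + 16 + 8 + 2 = 3578 (decimal)
Compute 6610 - 3578 = 3032
Convert 3032 (decimal) → 3032 = 11×256 + 13×16 + 8 → 0xBD8 (hexadecimal)
0xBD8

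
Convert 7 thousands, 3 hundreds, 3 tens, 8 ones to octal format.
Convert 7 thousands, 3 hundreds, 3 tens, 8 ones (place-value notation) → 7×1000 + 3×100 + 3×10 + 8 = 7338 (decimal)
Convert 7338 (decimal) → 7338 = 1×4096 + 6×512 + 2×64 + 5×8 + 2 → 0o16252 (octal)
0o16252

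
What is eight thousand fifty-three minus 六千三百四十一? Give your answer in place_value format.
Convert eight thousand fifty-three (English words) → 8×1000 + 53 = 8053 (decimal)
Convert 六千三百四十一 (Chinese numeral) → 6×1000 + 3×100 + 4×10 + 1 = 6341 (decimal)
Compute 8053 - 6341 = 1712
Convert 1712 (decimal) → 1712 = 1×1000 + 7×100 + 1×10 + 2 → 1 thousand, 7 hundreds, 1 ten, 2 ones (place-value notation)
1 thousand, 7 hundreds, 1 ten, 2 ones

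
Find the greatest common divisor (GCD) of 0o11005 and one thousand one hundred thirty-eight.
Convert 0o11005 (octal) → 1×4096 + 1×512 + 5 = 4613 (decimal)
Convert one thousand one hundred thirty-eight (English words) → 1×1000 + 1×100 + 38 = 1138 (decimal)
Compute gcd(4613, 1138) = 1
1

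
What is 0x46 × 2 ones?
Convert 0x46 (hexadecimal) → 4×16 + 6 = 70 (decimal)
Convert 2 ones (place-value notation) → 2 (decimal)
Compute 70 × 2 = 140
140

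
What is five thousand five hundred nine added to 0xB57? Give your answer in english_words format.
Convert five thousand five hundred nine (English words) → 5×1000 + 5×100 + 9 = 5509 (decimal)
Convert 0xB57 (hexadecimal) → 11×256 + 5×16 + 7 = 2903 (decimal)
Compute 5509 + 2903 = 8412
Convert 8412 (decimal) → 8412 = 8×1000 + 4×100 + 12 → eight thousand four hundred twelve (English words)
eight thousand four hundred twelve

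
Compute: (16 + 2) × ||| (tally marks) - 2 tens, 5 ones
Convert ||| (tally marks) → 3 (decimal)
Convert 2 tens, 5 ones (place-value notation) → 2×10 + 5 = 25 (decimal)
Expression in decimal: (16 + 2) × 3 - 25
Parentheses first: 16 + 2 = 18
Multiply: 18 × 3 = 54
Subtract: 54 - 25 = 29
29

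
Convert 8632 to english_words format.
Convert 8632 (decimal) → 8632 = 8×1000 + 6×100 + 32 → eight thousand six hundred thirty-two (English words)
eight thousand six hundred thirty-two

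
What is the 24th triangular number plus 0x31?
The 24th triangular number = 24×25/2 = 300
Convert 0x31 (hexadecimal) → 3×16 + 1 = 49 (decimal)
Compute 300 + 49 = 349
349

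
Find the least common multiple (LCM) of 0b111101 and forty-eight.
Convert 0b111101 (binary) → 32 + 16 + 8 + 4 + 1 = 61 (decimal)
Convert forty-eight (English words) → 48 (decimal)
Compute lcm(61, 48) = 2928
2928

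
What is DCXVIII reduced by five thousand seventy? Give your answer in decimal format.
Convert DCXVIII (Roman numeral) → 500 + 100 + 10 + 5 + 1 + 1 + 1 = 618 (decimal)
Convert five thousand seventy (English words) → 5×1000 + 70 = 5070 (decimal)
Compute 618 - 5070 = -4452
-4452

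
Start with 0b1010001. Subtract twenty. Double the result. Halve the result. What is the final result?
Convert 0b1010001 (binary) → 64 + 16 + 1 = 81 (decimal)
Start: 81
Convert twenty (English words) → 20 (decimal)
81 - 20 = 61
61 × 2 = 122
122 ÷ 2 = 61
61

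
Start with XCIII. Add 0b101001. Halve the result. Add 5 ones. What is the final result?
Convert XCIII (Roman numeral) → 90 + 1 + 1 + 1 = 93 (decimal)
Start: 93
Convert 0b101001 (binary) → 32 + 8 + 1 = 41 (decimal)
93 + 41 = 134
134 ÷ 2 = 67
Convert 5 ones (place-value notation) → 5 (decimal)
67 + 5 = 72
72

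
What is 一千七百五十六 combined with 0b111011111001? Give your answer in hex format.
Convert 一千七百五十六 (Chinese numeral) → 1×1000 + 7×100 + 5×10 + 6 = 1756 (decimal)
Convert 0b111011111001 (binary) → 2048 + 1024 + 512 + 128 + 64 + 32 + 16 + 8 + 1 = 3833 (decimal)
Compute 1756 + 3833 = 5589
Convert 5589 (decimal) → 5589 = 1×4096 + 5×256 + 13×16 + 5 → 0x15D5 (hexadecimal)
0x15D5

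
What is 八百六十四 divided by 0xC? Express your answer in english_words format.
Convert 八百六十四 (Chinese numeral) → 8×100 + 6×10 + 4 = 864 (decimal)
Convert 0xC (hexadecimal) → 12 (decimal)
Compute 864 ÷ 12 = 72
Convert 72 (decimal) → seventy-two (English words)
seventy-two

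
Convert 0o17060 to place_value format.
Convert 0o17060 (octal) → 1×4096 + 7×512 + 6×8 = 7728 (decimal)
Convert 7728 (decimal) → 7728 = 7×1000 + 7×100 + 2×10 + 8 → 7 thousands, 7 hundreds, 2 tens, 8 ones (place-value notation)
7 thousands, 7 hundreds, 2 tens, 8 ones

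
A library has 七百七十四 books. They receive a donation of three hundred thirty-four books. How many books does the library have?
Convert 七百七十四 (Chinese numeral) → 7×100 + 7×10 + 4 = 774 (decimal)
Convert three hundred thirty-four (English words) → 3×100 + 34 = 334 (decimal)
Compute 774 + 334 = 1108
1108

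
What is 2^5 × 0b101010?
Convert 2^5 (power) → 32 (decimal)
Convert 0b101010 (binary) → 32 + 8 + 2 = 42 (decimal)
Compute 32 × 42 = 1344
1344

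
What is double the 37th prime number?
The 37th prime number = 157
Compute 157 × 2 = 314
314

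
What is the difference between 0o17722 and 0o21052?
Convert 0o17722 (octal) → 1×4096 + 7×512 + 7×64 + 2×8 + 2 = 8146 (decimal)
Convert 0o21052 (octal) → 2×4096 + 1×512 + 5×8 + 2 = 8746 (decimal)
Difference: |8146 - 8746| = 600
600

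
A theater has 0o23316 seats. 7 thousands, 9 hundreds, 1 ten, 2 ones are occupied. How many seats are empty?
Convert 0o23316 (octal) → 2×4096 + 3×512 + 3×64 + 1×8 + 6 = 9934 (decimal)
Convert 7 thousands, 9 hundreds, 1 ten, 2 ones (place-value notation) → 7×1000 + 9×100 + 1×10 + 2 = 7912 (decimal)
Compute 9934 - 7912 = 2022
2022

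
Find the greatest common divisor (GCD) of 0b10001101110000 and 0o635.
Convert 0b10001101110000 (binary) → 8192 + 512 + 256 + 64 + 32 + 16 = 9072 (decimal)
Convert 0o635 (octal) → 6×64 + 3×8 + 5 = 413 (decimal)
Compute gcd(9072, 413) = 7
7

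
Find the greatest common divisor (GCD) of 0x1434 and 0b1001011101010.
Convert 0x1434 (hexadecimal) → 1×4096 + 4×256 + 3×16 + 4 = 5172 (decimal)
Convert 0b1001011101010 (binary) → 4096 + 512 + 128 + 64 + 32 + 8 + 2 = 4842 (decimal)
Compute gcd(5172, 4842) = 6
6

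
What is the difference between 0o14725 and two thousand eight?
Convert 0o14725 (octal) → 1×4096 + 4×512 + 7×64 + 2×8 + 5 = 6613 (decimal)
Convert two thousand eight (English words) → 2×1000 + 8 = 2008 (decimal)
Difference: |6613 - 2008| = 4605
4605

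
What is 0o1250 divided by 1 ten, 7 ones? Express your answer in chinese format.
Convert 0o1250 (octal) → 1×512 + 2×64 + 5×8 = 680 (decimal)
Convert 1 ten, 7 ones (place-value notation) → 1×10 + 7 = 17 (decimal)
Compute 680 ÷ 17 = 40
Convert 40 (decimal) → 40 = 4×10 → 四十 (Chinese numeral)
四十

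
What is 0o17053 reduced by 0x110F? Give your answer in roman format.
Convert 0o17053 (octal) → 1×4096 + 7×512 + 5×8 + 3 = 7723 (decimal)
Convert 0x110F (hexadecimal) → 1×4096 + 1×256 + 15 = 4367 (decimal)
Compute 7723 - 4367 = 3356
Convert 3356 (decimal) → 3356 = 1000 + 1000 + 1000 + 100 + 100 + 100 + 50 + 5 + 1 → MMMCCCLVI (Roman numeral)
MMMCCCLVI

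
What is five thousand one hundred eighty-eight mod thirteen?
Convert five thousand one hundred eighty-eight (English words) → 5×1000 + 1×100 + 88 = 5188 (decimal)
Convert thirteen (English words) → 13 (decimal)
Compute 5188 mod 13 = 1
1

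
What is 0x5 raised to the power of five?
Convert 0x5 (hexadecimal) → 5 (decimal)
Convert five (English words) → 5 (decimal)
Compute 5 ^ 5 = 3125
3125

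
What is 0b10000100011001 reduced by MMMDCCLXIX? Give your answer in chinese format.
Convert 0b10000100011001 (binary) → 8192 + 256 + 16 + 8 + 1 = 8473 (decimal)
Convert MMMDCCLXIX (Roman numeral) → 1000 + 1000 + 1000 + 500 + 100 + 100 + 50 + 10 + 9 = 3769 (decimal)
Compute 8473 - 3769 = 4704
Convert 4704 (decimal) → 4704 = 4×1000 + 7×100 + 4 → 四千七百零四 (Chinese numeral)
四千七百零四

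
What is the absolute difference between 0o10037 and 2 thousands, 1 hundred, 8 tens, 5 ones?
Convert 0o10037 (octal) → 1×4096 + 3×8 + 7 = 4127 (decimal)
Convert 2 thousands, 1 hundred, 8 tens, 5 ones (place-value notation) → 2×1000 + 1×100 + 8×10 + 5 = 2185 (decimal)
Compute |4127 - 2185| = 1942
1942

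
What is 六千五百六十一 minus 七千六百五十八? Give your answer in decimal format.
Convert 六千五百六十一 (Chinese numeral) → 6×1000 + 5×100 + 6×10 + 1 = 6561 (decimal)
Convert 七千六百五十八 (Chinese numeral) → 7×1000 + 6×100 + 5×10 + 8 = 7658 (decimal)
Compute 6561 - 7658 = -1097
-1097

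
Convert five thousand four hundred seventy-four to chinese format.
Convert five thousand four hundred seventy-four (English words) → 5×1000 + 4×100 + 74 = 5474 (decimal)
Convert 5474 (decimal) → 5474 = 5×1000 + 4×100 + 7×10 + 4 → 五千四百七十四 (Chinese numeral)
五千四百七十四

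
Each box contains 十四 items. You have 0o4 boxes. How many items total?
Convert 十四 (Chinese numeral) → 1×10 + 4 = 14 (decimal)
Convert 0o4 (octal) → 4 (decimal)
Compute 14 × 4 = 56
56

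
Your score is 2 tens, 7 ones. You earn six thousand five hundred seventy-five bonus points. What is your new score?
Convert 2 tens, 7 ones (place-value notation) → 2×10 + 7 = 27 (decimal)
Convert six thousand five hundred seventy-five (English words) → 6×1000 + 5×100 + 75 = 6575 (decimal)
Compute 27 + 6575 = 6602
6602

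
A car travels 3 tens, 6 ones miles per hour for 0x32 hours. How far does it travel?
Convert 3 tens, 6 ones (place-value notation) → 3×10 + 6 = 36 (decimal)
Convert 0x32 (hexadecimal) → 3×16 + 2 = 50 (decimal)
Compute 36 × 50 = 1800
1800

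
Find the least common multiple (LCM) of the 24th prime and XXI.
Convert the 24th prime (prime index) → 89 (decimal)
Convert XXI (Roman numeral) → 10 + 10 + 1 = 21 (decimal)
Compute lcm(89, 21) = 1869
1869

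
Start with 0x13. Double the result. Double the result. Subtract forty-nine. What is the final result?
Convert 0x13 (hexadecimal) → 1×16 + 3 = 19 (decimal)
Start: 19
19 × 2 = 38
38 × 2 = 76
Convert forty-nine (English words) → 49 (decimal)
76 - 49 = 27
27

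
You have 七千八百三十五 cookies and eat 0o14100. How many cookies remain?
Convert 七千八百三十五 (Chinese numeral) → 7×1000 + 8×100 + 3×10 + 5 = 7835 (decimal)
Convert 0o14100 (octal) → 1×4096 + 4×512 + 1×64 = 6208 (decimal)
Compute 7835 - 6208 = 1627
1627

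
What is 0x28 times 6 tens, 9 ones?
Convert 0x28 (hexadecimal) → 2×16 + 8 = 40 (decimal)
Convert 6 tens, 9 ones (place-value notation) → 6×10 + 9 = 69 (decimal)
Compute 40 × 69 = 2760
2760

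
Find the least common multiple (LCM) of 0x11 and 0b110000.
Convert 0x11 (hexadecimal) → 1×16 + 1 = 17 (decimal)
Convert 0b110000 (binary) → 32 + 16 = 48 (decimal)
Compute lcm(17, 48) = 816
816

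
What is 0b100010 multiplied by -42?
Convert 0b100010 (binary) → 32 + 2 = 34 (decimal)
Compute 34 × -42 = -1428
-1428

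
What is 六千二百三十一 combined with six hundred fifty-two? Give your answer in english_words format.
Convert 六千二百三十一 (Chinese numeral) → 6×1000 + 2×100 + 3×10 + 1 = 6231 (decimal)
Convert six hundred fifty-two (English words) → 6×100 + 52 = 652 (decimal)
Compute 6231 + 652 = 6883
Convert 6883 (decimal) → 6883 = 6×1000 + 8×100 + 83 → six thousand eight hundred eighty-three (English words)
six thousand eight hundred eighty-three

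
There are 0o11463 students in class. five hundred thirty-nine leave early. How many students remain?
Convert 0o11463 (octal) → 1×4096 + 1×512 + 4×64 + 6×8 + 3 = 4915 (decimal)
Convert five hundred thirty-nine (English words) → 5×100 + 39 = 539 (decimal)
Compute 4915 - 539 = 4376
4376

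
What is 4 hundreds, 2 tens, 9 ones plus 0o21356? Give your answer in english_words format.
Convert 4 hundreds, 2 tens, 9 ones (place-value notation) → 4×100 + 2×10 + 9 = 429 (decimal)
Convert 0o21356 (octal) → 2×4096 + 1×512 + 3×64 + 5×8 + 6 = 8942 (decimal)
Compute 429 + 8942 = 9371
Convert 9371 (decimal) → 9371 = 9×1000 + 3×100 + 71 → nine thousand three hundred seventy-one (English words)
nine thousand three hundred seventy-one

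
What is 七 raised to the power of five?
Convert 七 (Chinese numeral) → 7 (decimal)
Convert five (English words) → 5 (decimal)
Compute 7 ^ 5 = 16807
16807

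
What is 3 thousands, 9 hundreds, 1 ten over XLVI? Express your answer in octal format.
Convert 3 thousands, 9 hundreds, 1 ten (place-value notation) → 3×1000 + 9×100 + 1×10 = 3910 (decimal)
Convert XLVI (Roman numeral) → 40 + 5 + 1 = 46 (decimal)
Compute 3910 ÷ 46 = 85
Convert 85 (decimal) → 85 = 1×64 + 2×8 + 5 → 0o125 (octal)
0o125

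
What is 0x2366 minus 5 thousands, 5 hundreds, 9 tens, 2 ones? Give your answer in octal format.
Convert 0x2366 (hexadecimal) → 2×4096 + 3×256 + 6×16 + 6 = 9062 (decimal)
Convert 5 thousands, 5 hundreds, 9 tens, 2 ones (place-value notation) → 5×1000 + 5×100 + 9×10 + 2 = 5592 (decimal)
Compute 9062 - 5592 = 3470
Convert 3470 (decimal) → 3470 = 6×512 + 6×64 + 1×8 + 6 → 0o6616 (octal)
0o6616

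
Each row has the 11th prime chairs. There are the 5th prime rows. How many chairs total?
Convert the 11th prime (prime index) → 31 (decimal)
Convert the 5th prime (prime index) → 11 (decimal)
Compute 31 × 11 = 341
341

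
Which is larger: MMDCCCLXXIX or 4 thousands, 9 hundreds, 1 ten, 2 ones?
Convert MMDCCCLXXIX (Roman numeral) → 1000 + 1000 + 500 + 100 + 100 + 100 + 50 + 10 + 10 + 9 = 2879 (decimal)
Convert 4 thousands, 9 hundreds, 1 ten, 2 ones (place-value notation) → 4×1000 + 9×100 + 1×10 + 2 = 4912 (decimal)
Compare 2879 vs 4912: larger = 4912
4912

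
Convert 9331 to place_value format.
Convert 9331 (decimal) → 9331 = 9×1000 + 3×100 + 3×10 + 1 → 9 thousands, 3 hundreds, 3 tens, 1 one (place-value notation)
9 thousands, 3 hundreds, 3 tens, 1 one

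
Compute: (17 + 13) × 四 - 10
Convert 四 (Chinese numeral) → 4 (decimal)
Expression in decimal: (17 + 13) × 4 - 10
Parentheses first: 17 + 13 = 30
Multiply: 30 × 4 = 120
Subtract: 120 - 10 = 110
110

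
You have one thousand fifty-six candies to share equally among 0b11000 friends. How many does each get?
Convert one thousand fifty-six (English words) → 1×1000 + 56 = 1056 (decimal)
Convert 0b11000 (binary) → 16 + 8 = 24 (decimal)
Compute 1056 ÷ 24 = 44
44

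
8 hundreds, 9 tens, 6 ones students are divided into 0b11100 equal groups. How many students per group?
Convert 8 hundreds, 9 tens, 6 ones (place-value notation) → 8×100 + 9×10 + 6 = 896 (decimal)
Convert 0b11100 (binary) → 16 + 8 + 4 = 28 (decimal)
Compute 896 ÷ 28 = 32
32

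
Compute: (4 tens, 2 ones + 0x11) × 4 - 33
Convert 4 tens, 2 ones (place-value notation) → 4×10 + 2 = 42 (decimal)
Convert 0x11 (hexadecimal) → 1×16 + 1 = 17 (decimal)
Expression in decimal: (42 + 17) × 4 - 33
Parentheses first: 42 + 17 = 59
Multiply: 59 × 4 = 236
Subtract: 236 - 33 = 203
203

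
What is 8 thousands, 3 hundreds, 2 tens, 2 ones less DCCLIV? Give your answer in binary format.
Convert 8 thousands, 3 hundreds, 2 tens, 2 ones (place-value notation) → 8×1000 + 3×100 + 2×10 + 2 = 8322 (decimal)
Convert DCCLIV (Roman numeral) → 500 + 100 + 100 + 50 + 4 = 754 (decimal)
Compute 8322 - 754 = 7568
Convert 7568 (decimal) → 7568 = 4096 + 2048 + 1024 + 256 + 128 + 16 → 0b1110110010000 (binary)
0b1110110010000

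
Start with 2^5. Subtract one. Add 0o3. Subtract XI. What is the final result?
Convert 2^5 (power) → 32 (decimal)
Start: 32
Convert one (English words) → 1 (decimal)
32 - 1 = 31
Convert 0o3 (octal) → 3 (decimal)
31 + 3 = 34
Convert XI (Roman numeral) → 10 + 1 = 11 (decimal)
34 - 11 = 23
23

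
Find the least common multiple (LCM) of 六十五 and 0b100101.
Convert 六十五 (Chinese numeral) → 6×10 + 5 = 65 (decimal)
Convert 0b100101 (binary) → 32 + 4 + 1 = 37 (decimal)
Compute lcm(65, 37) = 2405
2405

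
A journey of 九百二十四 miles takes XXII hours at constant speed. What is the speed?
Convert 九百二十四 (Chinese numeral) → 9×100 + 2×10 + 4 = 924 (decimal)
Convert XXII (Roman numeral) → 10 + 10 + 1 + 1 = 22 (decimal)
Compute 924 ÷ 22 = 42
42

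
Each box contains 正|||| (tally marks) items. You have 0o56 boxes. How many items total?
Convert 正|||| (tally marks) → 5 + 4 = 9 (decimal)
Convert 0o56 (octal) → 5×8 + 6 = 46 (decimal)
Compute 9 × 46 = 414
414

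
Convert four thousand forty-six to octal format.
Convert four thousand forty-six (English words) → 4×1000 + 46 = 4046 (decimal)
Convert 4046 (decimal) → 4046 = 7×512 + 7×64 + 1×8 + 6 → 0o7716 (octal)
0o7716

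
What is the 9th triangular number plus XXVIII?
The 9th triangular number = 9×10/2 = 45
Convert XXVIII (Roman numeral) → 10 + 10 + 5 + 1 + 1 + 1 = 28 (decimal)
Compute 45 + 28 = 73
73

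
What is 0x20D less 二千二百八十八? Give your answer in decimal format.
Convert 0x20D (hexadecimal) → 2×256 + 13 = 525 (decimal)
Convert 二千二百八十八 (Chinese numeral) → 2×1000 + 2×100 + 8×10 + 8 = 2288 (decimal)
Compute 525 - 2288 = -1763
-1763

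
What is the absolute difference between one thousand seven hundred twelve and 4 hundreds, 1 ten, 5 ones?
Convert one thousand seven hundred twelve (English words) → 1×1000 + 7×100 + 12 = 1712 (decimal)
Convert 4 hundreds, 1 ten, 5 ones (place-value notation) → 4×100 + 1×10 + 5 = 415 (decimal)
Compute |1712 - 415| = 1297
1297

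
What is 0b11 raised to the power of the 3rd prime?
Convert 0b11 (binary) → 2 + 1 = 3 (decimal)
Convert the 3rd prime (prime index) → 5 (decimal)
Compute 3 ^ 5 = 243
243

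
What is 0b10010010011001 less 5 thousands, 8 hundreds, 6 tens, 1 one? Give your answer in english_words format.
Convert 0b10010010011001 (binary) → 8192 + 1024 + 128 + 16 + 8 + 1 = 9369 (decimal)
Convert 5 thousands, 8 hundreds, 6 tens, 1 one (place-value notation) → 5×1000 + 8×100 + 6×10 + 1 = 5861 (decimal)
Compute 9369 - 5861 = 3508
Convert 3508 (decimal) → 3508 = 3×1000 + 5×100 + 8 → three thousand five hundred eight (English words)
three thousand five hundred eight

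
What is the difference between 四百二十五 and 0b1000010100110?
Convert 四百二十五 (Chinese numeral) → 4×100 + 2×10 + 5 = 425 (decimal)
Convert 0b1000010100110 (binary) → 4096 + 128 + 32 + 4 + 2 = 4262 (decimal)
Difference: |425 - 4262| = 3837
3837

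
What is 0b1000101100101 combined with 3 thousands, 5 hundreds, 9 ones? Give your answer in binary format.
Convert 0b1000101100101 (binary) → 4096 + 256 + 64 + 32 + 4 + 1 = 4453 (decimal)
Convert 3 thousands, 5 hundreds, 9 ones (place-value notation) → 3×1000 + 5×100 + 9 = 3509 (decimal)
Compute 4453 + 3509 = 7962
Convert 7962 (decimal) → 7962 = 4096 + 2048 + 1024 + 512 + 256 + 16 + 8 + 2 → 0b1111100011010 (binary)
0b1111100011010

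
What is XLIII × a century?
Convert XLIII (Roman numeral) → 40 + 1 + 1 + 1 = 43 (decimal)
Convert a century (colloquial) → 100 (decimal)
Compute 43 × 100 = 4300
4300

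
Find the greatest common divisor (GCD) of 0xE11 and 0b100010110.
Convert 0xE11 (hexadecimal) → 14×256 + 1×16 + 1 = 3601 (decimal)
Convert 0b100010110 (binary) → 256 + 16 + 4 + 2 = 278 (decimal)
Compute gcd(3601, 278) = 1
1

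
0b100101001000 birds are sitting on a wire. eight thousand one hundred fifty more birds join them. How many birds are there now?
Convert 0b100101001000 (binary) → 2048 + 256 + 64 + 8 = 2376 (decimal)
Convert eight thousand one hundred fifty (English words) → 8×1000 + 1×100 + 50 = 8150 (decimal)
Compute 2376 + 8150 = 10526
10526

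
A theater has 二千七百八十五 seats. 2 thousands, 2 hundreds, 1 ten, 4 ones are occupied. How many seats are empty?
Convert 二千七百八十五 (Chinese numeral) → 2×1000 + 7×100 + 8×10 + 5 = 2785 (decimal)
Convert 2 thousands, 2 hundreds, 1 ten, 4 ones (place-value notation) → 2×1000 + 2×100 + 1×10 + 4 = 2214 (decimal)
Compute 2785 - 2214 = 571
571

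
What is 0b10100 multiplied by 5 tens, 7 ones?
Convert 0b10100 (binary) → 16 + 4 = 20 (decimal)
Convert 5 tens, 7 ones (place-value notation) → 5×10 + 7 = 57 (decimal)
Compute 20 × 57 = 1140
1140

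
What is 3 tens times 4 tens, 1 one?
Convert 3 tens (place-value notation) → 3×10 = 30 (decimal)
Convert 4 tens, 1 one (place-value notation) → 4×10 + 1 = 41 (decimal)
Compute 30 × 41 = 1230
1230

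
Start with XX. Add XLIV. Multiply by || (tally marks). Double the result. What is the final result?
Convert XX (Roman numeral) → 10 + 10 = 20 (decimal)
Start: 20
Convert XLIV (Roman numeral) → 40 + 4 = 44 (decimal)
20 + 44 = 64
Convert || (tally marks) → 2 (decimal)
64 × 2 = 128
128 × 2 = 256
256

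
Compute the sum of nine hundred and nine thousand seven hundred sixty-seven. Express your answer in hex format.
Convert nine hundred (English words) → 9×100 = 900 (decimal)
Convert nine thousand seven hundred sixty-seven (English words) → 9×1000 + 7×100 + 67 = 9767 (decimal)
Compute 900 + 9767 = 10667
Convert 10667 (decimal) → 10667 = 2×4096 + 9×256 + 10×16 + 11 → 0x29AB (hexadecimal)
0x29AB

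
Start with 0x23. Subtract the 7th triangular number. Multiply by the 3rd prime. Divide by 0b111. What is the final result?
Convert 0x23 (hexadecimal) → 2×16 + 3 = 35 (decimal)
Start: 35
Convert the 7th triangular number (triangular index) → 7×8/2 = 28 (decimal)
35 - 28 = 7
Convert the 3rd prime (prime index) → 5 (decimal)
7 × 5 = 35
Convert 0b111 (binary) → 4 + 2 + 1 = 7 (decimal)
35 ÷ 7 = 5
5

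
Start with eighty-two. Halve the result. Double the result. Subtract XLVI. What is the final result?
Convert eighty-two (English words) → 82 (decimal)
Start: 82
82 ÷ 2 = 41
41 × 2 = 82
Convert XLVI (Roman numeral) → 40 + 5 + 1 = 46 (decimal)
82 - 46 = 36
36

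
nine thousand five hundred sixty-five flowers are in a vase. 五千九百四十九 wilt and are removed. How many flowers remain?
Convert nine thousand five hundred sixty-five (English words) → 9×1000 + 5×100 + 65 = 9565 (decimal)
Convert 五千九百四十九 (Chinese numeral) → 5×1000 + 9×100 + 4×10 + 9 = 5949 (decimal)
Compute 9565 - 5949 = 3616
3616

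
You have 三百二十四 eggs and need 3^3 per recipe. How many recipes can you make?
Convert 三百二十四 (Chinese numeral) → 3×100 + 2×10 + 4 = 324 (decimal)
Convert 3^3 (power) → 27 (decimal)
Compute 324 ÷ 27 = 12
12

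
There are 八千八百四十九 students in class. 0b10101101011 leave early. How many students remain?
Convert 八千八百四十九 (Chinese numeral) → 8×1000 + 8×100 + 4×10 + 9 = 8849 (decimal)
Convert 0b10101101011 (binary) → 1024 + 256 + 64 + 32 + 8 + 2 + 1 = 1387 (decimal)
Compute 8849 - 1387 = 7462
7462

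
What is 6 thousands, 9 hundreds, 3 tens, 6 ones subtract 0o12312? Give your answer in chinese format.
Convert 6 thousands, 9 hundreds, 3 tens, 6 ones (place-value notation) → 6×1000 + 9×100 + 3×10 + 6 = 6936 (decimal)
Convert 0o12312 (octal) → 1×4096 + 2×512 + 3×64 + 1×8 + 2 = 5322 (decimal)
Compute 6936 - 5322 = 1614
Convert 1614 (decimal) → 1614 = 1×1000 + 6×100 + 1×10 + 4 → 一千六百一十四 (Chinese numeral)
一千六百一十四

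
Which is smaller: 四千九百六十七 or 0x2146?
Convert 四千九百六十七 (Chinese numeral) → 4×1000 + 9×100 + 6×10 + 7 = 4967 (decimal)
Convert 0x2146 (hexadecimal) → 2×4096 + 1×256 + 4×16 + 6 = 8518 (decimal)
Compare 4967 vs 8518: smaller = 4967
4967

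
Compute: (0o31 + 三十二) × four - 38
Convert 0o31 (octal) → 3×8 + 1 = 25 (decimal)
Convert 三十二 (Chinese numeral) → 3×10 + 2 = 32 (decimal)
Convert four (English words) → 4 (decimal)
Expression in decimal: (25 + 32) × 4 - 38
Parentheses first: 25 + 32 = 57
Multiply: 57 × 4 = 228
Subtract: 228 - 38 = 190
190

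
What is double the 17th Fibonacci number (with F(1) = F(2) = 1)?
The 17th Fibonacci number (with F(1) = F(2) = 1) = 1597
Compute 1597 × 2 = 3194
3194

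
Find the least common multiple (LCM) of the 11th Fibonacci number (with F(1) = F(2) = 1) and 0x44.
Convert the 11th Fibonacci number (with F(1) = F(2) = 1) (Fibonacci index) → 1, 1, 2, 3, 5, 8, 13, 21, 34, 55, 89 → 89 (decimal)
Convert 0x44 (hexadecimal) → 4×16 + 4 = 68 (decimal)
Compute lcm(89, 68) = 6052
6052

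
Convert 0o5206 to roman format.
Convert 0o5206 (octal) → 5×512 + 2×64 + 6 = 2694 (decimal)
Convert 2694 (decimal) → 2694 = 1000 + 1000 + 500 + 100 + 90 + 4 → MMDCXCIV (Roman numeral)
MMDCXCIV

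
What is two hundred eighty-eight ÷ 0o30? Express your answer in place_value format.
Convert two hundred eighty-eight (English words) → 2×100 + 88 = 288 (decimal)
Convert 0o30 (octal) → 3×8 = 24 (decimal)
Compute 288 ÷ 24 = 12
Convert 12 (decimal) → 12 = 1×10 + 2 → 1 ten, 2 ones (place-value notation)
1 ten, 2 ones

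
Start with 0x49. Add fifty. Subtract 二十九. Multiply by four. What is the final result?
Convert 0x49 (hexadecimal) → 4×16 + 9 = 73 (decimal)
Start: 73
Convert fifty (English words) → 50 (decimal)
73 + 50 = 123
Convert 二十九 (Chinese numeral) → 2×10 + 9 = 29 (decimal)
123 - 29 = 94
Convert four (English words) → 4 (decimal)
94 × 4 = 376
376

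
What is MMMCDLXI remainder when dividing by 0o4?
Convert MMMCDLXI (Roman numeral) → 1000 + 1000 + 1000 + 400 + 50 + 10 + 1 = 3461 (decimal)
Convert 0o4 (octal) → 4 (decimal)
Compute 3461 mod 4 = 1
1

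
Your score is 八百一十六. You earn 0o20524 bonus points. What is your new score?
Convert 八百一十六 (Chinese numeral) → 8×100 + 1×10 + 6 = 816 (decimal)
Convert 0o20524 (octal) → 2×4096 + 5×64 + 2×8 + 4 = 8532 (decimal)
Compute 816 + 8532 = 9348
9348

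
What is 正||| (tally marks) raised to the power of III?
Convert 正||| (tally marks) → 5 + 3 = 8 (decimal)
Convert III (Roman numeral) → 1 + 1 + 1 = 3 (decimal)
Compute 8 ^ 3 = 512
512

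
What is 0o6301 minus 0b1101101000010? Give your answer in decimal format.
Convert 0o6301 (octal) → 6×512 + 3×64 + 1 = 3265 (decimal)
Convert 0b1101101000010 (binary) → 4096 + 2048 + 512 + 256 + 64 + 2 = 6978 (decimal)
Compute 3265 - 6978 = -3713
-3713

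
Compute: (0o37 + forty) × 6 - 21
Convert 0o37 (octal) → 3×8 + 7 = 31 (decimal)
Convert forty (English words) → 40 (decimal)
Expression in decimal: (31 + 40) × 6 - 21
Parentheses first: 31 + 40 = 71
Multiply: 71 × 6 = 426
Subtract: 426 - 21 = 405
405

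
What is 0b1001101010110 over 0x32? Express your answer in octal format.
Convert 0b1001101010110 (binary) → 4096 + 512 + 256 + 64 + 16 + 4 + 2 = 4950 (decimal)
Convert 0x32 (hexadecimal) → 3×16 + 2 = 50 (decimal)
Compute 4950 ÷ 50 = 99
Convert 99 (decimal) → 99 = 1×64 + 4×8 + 3 → 0o143 (octal)
0o143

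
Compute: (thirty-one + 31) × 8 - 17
Convert thirty-one (English words) → 31 (decimal)
Expression in decimal: (31 + 31) × 8 - 17
Parentheses first: 31 + 31 = 62
Multiply: 62 × 8 = 496
Subtract: 496 - 17 = 479
479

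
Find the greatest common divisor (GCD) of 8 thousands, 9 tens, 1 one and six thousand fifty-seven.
Convert 8 thousands, 9 tens, 1 one (place-value notation) → 8×1000 + 9×10 + 1 = 8091 (decimal)
Convert six thousand fifty-seven (English words) → 6×1000 + 57 = 6057 (decimal)
Compute gcd(8091, 6057) = 9
9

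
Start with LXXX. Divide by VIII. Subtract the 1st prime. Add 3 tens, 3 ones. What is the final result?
Convert LXXX (Roman numeral) → 50 + 10 + 10 + 10 = 80 (decimal)
Start: 80
Convert VIII (Roman numeral) → 5 + 1 + 1 + 1 = 8 (decimal)
80 ÷ 8 = 10
Convert the 1st prime (prime index) → 2 (decimal)
10 - 2 = 8
Convert 3 tens, 3 ones (place-value notation) → 3×10 + 3 = 33 (decimal)
8 + 33 = 41
41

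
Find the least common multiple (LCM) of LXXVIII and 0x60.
Convert LXXVIII (Roman numeral) → 50 + 10 + 10 + 5 + 1 + 1 + 1 = 78 (decimal)
Convert 0x60 (hexadecimal) → 6×16 = 96 (decimal)
Compute lcm(78, 96) = 1248
1248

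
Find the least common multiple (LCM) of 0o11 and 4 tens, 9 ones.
Convert 0o11 (octal) → 1×8 + 1 = 9 (decimal)
Convert 4 tens, 9 ones (place-value notation) → 4×10 + 9 = 49 (decimal)
Compute lcm(9, 49) = 441
441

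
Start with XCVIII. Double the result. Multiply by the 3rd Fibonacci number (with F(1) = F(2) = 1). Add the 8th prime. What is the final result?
Convert XCVIII (Roman numeral) → 90 + 5 + 1 + 1 + 1 = 98 (decimal)
Start: 98
98 × 2 = 196
Convert the 3rd Fibonacci number (with F(1) = F(2) = 1) (Fibonacci index) → 1, 1, 2 → 2 (decimal)
196 × 2 = 392
Convert the 8th prime (prime index) → 19 (decimal)
392 + 19 = 411
411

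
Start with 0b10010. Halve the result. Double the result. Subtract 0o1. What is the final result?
Convert 0b10010 (binary) → 16 + 2 = 18 (decimal)
Start: 18
18 ÷ 2 = 9
9 × 2 = 18
Convert 0o1 (octal) → 1 (decimal)
18 - 1 = 17
17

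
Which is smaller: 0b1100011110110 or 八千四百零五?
Convert 0b1100011110110 (binary) → 4096 + 2048 + 128 + 64 + 32 + 16 + 4 + 2 = 6390 (decimal)
Convert 八千四百零五 (Chinese numeral) → 8×1000 + 4×100 + 5 = 8405 (decimal)
Compare 6390 vs 8405: smaller = 6390
6390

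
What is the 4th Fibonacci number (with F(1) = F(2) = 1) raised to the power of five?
Convert the 4th Fibonacci number (with F(1) = F(2) = 1) (Fibonacci index) → 1, 1, 2, 3 → 3 (decimal)
Convert five (English words) → 5 (decimal)
Compute 3 ^ 5 = 243
243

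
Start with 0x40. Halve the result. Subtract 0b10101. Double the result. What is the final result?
Convert 0x40 (hexadecimal) → 4×16 = 64 (decimal)
Start: 64
64 ÷ 2 = 32
Convert 0b10101 (binary) → 16 + 4 + 1 = 21 (decimal)
32 - 21 = 11
11 × 2 = 22
22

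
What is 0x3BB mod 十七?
Convert 0x3BB (hexadecimal) → 3×256 + 11×16 + 11 = 955 (decimal)
Convert 十七 (Chinese numeral) → 1×10 + 7 = 17 (decimal)
Compute 955 mod 17 = 3
3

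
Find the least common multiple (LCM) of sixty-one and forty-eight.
Convert sixty-one (English words) → 61 (decimal)
Convert forty-eight (English words) → 48 (decimal)
Compute lcm(61, 48) = 2928
2928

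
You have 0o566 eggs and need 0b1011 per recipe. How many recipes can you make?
Convert 0o566 (octal) → 5×64 + 6×8 + 6 = 374 (decimal)
Convert 0b1011 (binary) → 8 + 2 + 1 = 11 (decimal)
Compute 374 ÷ 11 = 34
34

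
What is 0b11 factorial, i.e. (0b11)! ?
Convert 0b11 (binary) → 2 + 1 = 3 (decimal)
Compute 3! = 6
6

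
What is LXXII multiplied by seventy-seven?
Convert LXXII (Roman numeral) → 50 + 10 + 10 + 1 + 1 = 72 (decimal)
Convert seventy-seven (English words) → 77 (decimal)
Compute 72 × 77 = 5544
5544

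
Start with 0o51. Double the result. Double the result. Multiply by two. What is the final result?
Convert 0o51 (octal) → 5×8 + 1 = 41 (decimal)
Start: 41
41 × 2 = 82
82 × 2 = 164
Convert two (English words) → 2 (decimal)
164 × 2 = 328
328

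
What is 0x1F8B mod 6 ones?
Convert 0x1F8B (hexadecimal) → 1×4096 + 15×256 + 8×16 + 11 = 8075 (decimal)
Convert 6 ones (place-value notation) → 6 (decimal)
Compute 8075 mod 6 = 5
5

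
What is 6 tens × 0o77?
Convert 6 tens (place-value notation) → 6×10 = 60 (decimal)
Convert 0o77 (octal) → 7×8 + 7 = 63 (decimal)
Compute 60 × 63 = 3780
3780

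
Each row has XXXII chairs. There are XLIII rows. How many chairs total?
Convert XXXII (Roman numeral) → 10 + 10 + 10 + 1 + 1 = 32 (decimal)
Convert XLIII (Roman numeral) → 40 + 1 + 1 + 1 = 43 (decimal)
Compute 32 × 43 = 1376
1376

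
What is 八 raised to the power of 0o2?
Convert 八 (Chinese numeral) → 8 (decimal)
Convert 0o2 (octal) → 2 (decimal)
Compute 8 ^ 2 = 64
64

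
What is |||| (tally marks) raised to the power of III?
Convert |||| (tally marks) → 4 (decimal)
Convert III (Roman numeral) → 1 + 1 + 1 = 3 (decimal)
Compute 4 ^ 3 = 64
64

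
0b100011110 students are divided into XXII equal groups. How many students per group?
Convert 0b100011110 (binary) → 256 + 16 + 8 + 4 + 2 = 286 (decimal)
Convert XXII (Roman numeral) → 10 + 10 + 1 + 1 = 22 (decimal)
Compute 286 ÷ 22 = 13
13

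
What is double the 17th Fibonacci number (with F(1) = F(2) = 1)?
The 17th Fibonacci number (with F(1) = F(2) = 1) = 1597
Compute 1597 × 2 = 3194
3194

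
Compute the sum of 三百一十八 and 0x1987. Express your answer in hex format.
Convert 三百一十八 (Chinese numeral) → 3×100 + 1×10 + 8 = 318 (decimal)
Convert 0x1987 (hexadecimal) → 1×4096 + 9×256 + 8×16 + 7 = 6535 (decimal)
Compute 318 + 6535 = 6853
Convert 6853 (decimal) → 6853 = 1×4096 + 10×256 + 12×16 + 5 → 0x1AC5 (hexadecimal)
0x1AC5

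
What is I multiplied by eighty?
Convert I (Roman numeral) → 1 (decimal)
Convert eighty (English words) → 80 (decimal)
Compute 1 × 80 = 80
80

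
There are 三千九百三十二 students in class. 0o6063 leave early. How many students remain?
Convert 三千九百三十二 (Chinese numeral) → 3×1000 + 9×100 + 3×10 + 2 = 3932 (decimal)
Convert 0o6063 (octal) → 6×512 + 6×8 + 3 = 3123 (decimal)
Compute 3932 - 3123 = 809
809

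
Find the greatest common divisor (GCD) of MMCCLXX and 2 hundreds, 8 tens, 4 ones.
Convert MMCCLXX (Roman numeral) → 1000 + 1000 + 100 + 100 + 50 + 10 + 10 = 2270 (decimal)
Convert 2 hundreds, 8 tens, 4 ones (place-value notation) → 2×100 + 8×10 + 4 = 284 (decimal)
Compute gcd(2270, 284) = 2
2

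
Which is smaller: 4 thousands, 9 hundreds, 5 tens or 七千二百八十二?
Convert 4 thousands, 9 hundreds, 5 tens (place-value notation) → 4×1000 + 9×100 + 5×10 = 4950 (decimal)
Convert 七千二百八十二 (Chinese numeral) → 7×1000 + 2×100 + 8×10 + 2 = 7282 (decimal)
Compare 4950 vs 7282: smaller = 4950
4950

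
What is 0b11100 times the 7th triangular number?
Convert 0b11100 (binary) → 16 + 8 + 4 = 28 (decimal)
Convert the 7th triangular number (triangular index) → 7×8/2 = 28 (decimal)
Compute 28 × 28 = 784
784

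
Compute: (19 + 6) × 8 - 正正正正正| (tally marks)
Convert 正正正正正| (tally marks) → 5 + 5 + 5 + 5 + 5 + 1 = 26 (decimal)
Expression in decimal: (19 + 6) × 8 - 26
Parentheses first: 19 + 6 = 25
Multiply: 25 × 8 = 200
Subtract: 200 - 26 = 174
174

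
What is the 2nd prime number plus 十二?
The 2nd prime number = 3
Convert 十二 (Chinese numeral) → 1×10 + 2 = 12 (decimal)
Compute 3 + 12 = 15
15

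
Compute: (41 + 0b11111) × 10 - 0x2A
Convert 0b11111 (binary) → 16 + 8 + 4 + 2 + 1 = 31 (decimal)
Convert 0x2A (hexadecimal) → 2×16 + 10 = 42 (decimal)
Expression in decimal: (41 + 31) × 10 - 42
Parentheses first: 41 + 31 = 72
Multiply: 72 × 10 = 720
Subtract: 720 - 42 = 678
678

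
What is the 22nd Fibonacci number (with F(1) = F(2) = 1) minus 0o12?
The 22nd Fibonacci number (with F(1) = F(2) = 1) = 17711
Convert 0o12 (octal) → 1×8 + 2 = 10 (decimal)
Compute 17711 - 10 = 17701
17701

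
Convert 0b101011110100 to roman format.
Convert 0b101011110100 (binary) → 2048 + 512 + 128 + 64 + 32 + 16 + 4 = 2804 (decimal)
Convert 2804 (decimal) → 2804 = 1000 + 1000 + 500 + 100 + 100 + 100 + 4 → MMDCCCIV (Roman numeral)
MMDCCCIV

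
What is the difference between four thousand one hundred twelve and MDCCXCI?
Convert four thousand one hundred twelve (English words) → 4×1000 + 1×100 + 12 = 4112 (decimal)
Convert MDCCXCI (Roman numeral) → 1000 + 500 + 100 + 100 + 90 + 1 = 1791 (decimal)
Difference: |4112 - 1791| = 2321
2321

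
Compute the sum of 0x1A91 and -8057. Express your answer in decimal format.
Convert 0x1A91 (hexadecimal) → 1×4096 + 10×256 + 9×16 + 1 = 6801 (decimal)
Compute 6801 + -8057 = -1256
-1256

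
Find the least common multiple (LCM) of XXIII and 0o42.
Convert XXIII (Roman numeral) → 10 + 10 + 1 + 1 + 1 = 23 (decimal)
Convert 0o42 (octal) → 4×8 + 2 = 34 (decimal)
Compute lcm(23, 34) = 782
782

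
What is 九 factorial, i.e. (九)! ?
Convert 九 (Chinese numeral) → 9 (decimal)
Compute 9! = 362880
362880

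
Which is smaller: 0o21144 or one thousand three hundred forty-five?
Convert 0o21144 (octal) → 2×4096 + 1×512 + 1×64 + 4×8 + 4 = 8804 (decimal)
Convert one thousand three hundred forty-five (English words) → 1×1000 + 3×100 + 45 = 1345 (decimal)
Compare 8804 vs 1345: smaller = 1345
1345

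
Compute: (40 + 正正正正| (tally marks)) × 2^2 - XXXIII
Convert 正正正正| (tally marks) → 5 + 5 + 5 + 5 + 1 = 21 (decimal)
Convert 2^2 (power) → 4 (decimal)
Convert XXXIII (Roman numeral) → 10 + 10 + 10 + 1 + 1 + 1 = 33 (decimal)
Expression in decimal: (40 + 21) × 4 - 33
Parentheses first: 40 + 21 = 61
Multiply: 61 × 4 = 244
Subtract: 244 - 33 = 211
211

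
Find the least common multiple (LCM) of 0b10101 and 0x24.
Convert 0b10101 (binary) → 16 + 4 + 1 = 21 (decimal)
Convert 0x24 (hexadecimal) → 2×16 + 4 = 36 (decimal)
Compute lcm(21, 36) = 252
252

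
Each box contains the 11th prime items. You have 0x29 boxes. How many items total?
Convert the 11th prime (prime index) → 31 (decimal)
Convert 0x29 (hexadecimal) → 2×16 + 9 = 41 (decimal)
Compute 31 × 41 = 1271
1271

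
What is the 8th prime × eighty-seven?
Convert the 8th prime (prime index) → 19 (decimal)
Convert eighty-seven (English words) → 87 (decimal)
Compute 19 × 87 = 1653
1653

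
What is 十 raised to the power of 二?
Convert 十 (Chinese numeral) → 1×10 = 10 (decimal)
Convert 二 (Chinese numeral) → 2 (decimal)
Compute 10 ^ 2 = 100
100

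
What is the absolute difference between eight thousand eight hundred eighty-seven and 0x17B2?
Convert eight thousand eight hundred eighty-seven (English words) → 8×1000 + 8×100 + 87 = 8887 (decimal)
Convert 0x17B2 (hexadecimal) → 1×4096 + 7×256 + 11×16 + 2 = 6066 (decimal)
Compute |8887 - 6066| = 2821
2821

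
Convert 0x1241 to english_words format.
Convert 0x1241 (hexadecimal) → 1×4096 + 2×256 + 4×16 + 1 = 4673 (decimal)
Convert 4673 (decimal) → 4673 = 4×1000 + 6×100 + 73 → four thousand six hundred seventy-three (English words)
four thousand six hundred seventy-three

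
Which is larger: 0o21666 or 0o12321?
Convert 0o21666 (octal) → 2×4096 + 1×512 + 6×64 + 6×8 + 6 = 9142 (decimal)
Convert 0o12321 (octal) → 1×4096 + 2×512 + 3×64 + 2×8 + 1 = 5329 (decimal)
Compare 9142 vs 5329: larger = 9142
9142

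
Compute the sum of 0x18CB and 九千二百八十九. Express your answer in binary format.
Convert 0x18CB (hexadecimal) → 1×4096 + 8×256 + 12×16 + 11 = 6347 (decimal)
Convert 九千二百八十九 (Chinese numeral) → 9×1000 + 2×100 + 8×10 + 9 = 9289 (decimal)
Compute 6347 + 9289 = 15636
Convert 15636 (decimal) → 15636 = 8192 + 4096 + 2048 + 1024 + 256 + 16 + 4 → 0b11110100010100 (binary)
0b11110100010100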